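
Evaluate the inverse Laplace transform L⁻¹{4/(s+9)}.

L⁻¹{1/(s-a)} = e^(at), so L⁻¹{1/(s+9)} = e^(-9t), and L⁻¹{4/(s+9)} = 4·e^(-9t)

Final answer: 4·e^(-9t)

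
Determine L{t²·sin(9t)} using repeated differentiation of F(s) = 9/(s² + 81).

F(s) = 9/(s² + 81). F'(s) = -18s/(s² + 81)². F''(s) = -18(81 - 3s²)/(s² + 81)³ = (54s² - 1458)/(s² + 81)³. So L{t²·sin(9t)} = (-1)² F''(s) = (54s² - 1458)/(s² + 81)³

Final answer: (54s² - 1458)/(s² + 81)³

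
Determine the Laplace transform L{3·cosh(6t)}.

L{cosh(ωt)} = s/(s² - ω²), so L{cosh(6t)} = s/(s² - 36). Then L{3·cosh(6t)} = 3·s/(s² - 36) = 3s/(s² - 36)

Final answer: 3s/(s² - 36)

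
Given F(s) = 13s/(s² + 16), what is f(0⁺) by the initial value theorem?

f(0⁺) = lim_{s→∞} s·13s/(s² + 16) = lim_{s→∞} 13s²/(s² + 16) = 13

Final answer: 13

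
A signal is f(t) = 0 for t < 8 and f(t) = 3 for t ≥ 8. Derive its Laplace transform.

f(t) = 3·u(t-8). L{u(t-8)} = e^(-8s)/s, so L{f(t)} = 3·e^(-8s)/s

Final answer: 3·e^(-8s)/s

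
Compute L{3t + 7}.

L{3t + 7} = 3·L{t} + 7·L{1} = 3/s² + 7/s

Final answer: 3/s² + 7/s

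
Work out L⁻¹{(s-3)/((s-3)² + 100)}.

Using frequency shift: L⁻¹{(s-a)/((s-a)² + b²)} = e^(at)cos(bt). Here a=3, b=10

Final answer: e^(3t)·cos(10t)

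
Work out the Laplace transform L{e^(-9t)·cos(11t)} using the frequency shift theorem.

Frequency shift: L{e^(at)f(t)} = F(s-a). L{e^(-9t)·cos(11t)} = (s+9)/((s+9)² + 121)

Final answer: (s+9)/((s+9)² + 121)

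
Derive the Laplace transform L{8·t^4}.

L{t^n} = n!/s^(n+1), so L{t^4} = 24/s^5. Then L{8·t^4} = 8·24/s^5 = 192/s^5

Final answer: 192/s^5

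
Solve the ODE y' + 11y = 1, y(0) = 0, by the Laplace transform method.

sY + 11Y = 1/s. Y = 1/(s(s+11)). Partial fractions: Y = 1/11/s - 1/11/(s+11)

Final answer: y(t) = 1/11(1 - e^(-11t))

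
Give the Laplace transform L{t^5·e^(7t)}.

L{t^n·e^(at)} = n!/(s-a)^(n+1), so L{t^5·e^(7t)} = 120/(s-7)^6

Final answer: 120/(s-7)^6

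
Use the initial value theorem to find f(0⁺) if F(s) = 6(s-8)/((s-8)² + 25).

f(0⁺) = lim_{s→∞} sF(s) = lim_{s→∞} 6s(s-8)/((s-8)² + 25) = 6

Final answer: 6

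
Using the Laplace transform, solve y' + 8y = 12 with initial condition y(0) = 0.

sY + 8Y = 12/s. Y = 12/(s(s+8)). Partial fractions: Y = 3/2/s - 3/2/(s+8)

Final answer: y(t) = 3/2(1 - e^(-8t))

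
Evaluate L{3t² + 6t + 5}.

L{3t² + 6t + 5} = 3·2/s³ + 6/s² + 5/s = 6/s³ + 6/s² + 5/s

Final answer: 6/s³ + 6/s² + 5/s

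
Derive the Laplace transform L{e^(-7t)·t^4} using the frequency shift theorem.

L{e^(at)·t^n} = n!/(s-a)^(n+1), so L{e^(-7t)·t^4} = 24/(s+7)^5

Final answer: 24/(s+7)^5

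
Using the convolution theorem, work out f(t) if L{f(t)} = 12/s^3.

12/s^3 = (12/s)·(1/s^2) = L{12}·L{t}. By convolution, f(t) = 12*t = ∫₀ᵗ 12·τ dτ = 12·t²/2

Final answer: 12·t²/2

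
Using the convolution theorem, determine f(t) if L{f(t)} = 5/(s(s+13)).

5/(s(s+13)) = (5/s)·(1/(s+13)) = L{5}·L{e^(-13t)}. By convolution, f(t) = 5*e^(-13t) = ∫₀ᵗ 5·e^(-13τ) dτ = 5·(1 - e^(-13t))/13

Final answer: 5·(1 - e^(-13t))/13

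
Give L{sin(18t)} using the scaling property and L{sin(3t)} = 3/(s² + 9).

Using L{f(at)} = (1/a)F(s/a) with a=6: L{sin(18t)} = (1/6) · 3/((s/6)² + 9) = (1/6) · 3·36/(s² + 324) = 18/(s² + 324)

Final answer: 18/(s² + 324)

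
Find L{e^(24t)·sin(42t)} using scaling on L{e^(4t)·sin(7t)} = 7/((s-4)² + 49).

Scaling with a=6: L{e^(24t)·sin(42t)} = (1/6) · 7/((s/6-4)² + 49). Simplifying: 42/((s-24)² + 1764)

Final answer: 42/((s-24)² + 1764)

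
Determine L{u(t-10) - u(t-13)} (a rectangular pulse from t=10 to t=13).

L{u(t-a)} = e^(-as)/s. L{u(t-10) - u(t-13)} = (e^(-10s) - e^(-13s))/s

Final answer: (e^(-10s) - e^(-13s))/s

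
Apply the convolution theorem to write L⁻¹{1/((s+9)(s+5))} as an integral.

1/((s+9)(s+5)) = (1/(s+9))·(1/(s+5)) = L{e^(-9t)}·L{e^(-5t)}. So f(t) = e^(-9t)*e^(-5t) = ∫₀ᵗ e^(-9τ)·e^(-5(t-τ)) dτ

Final answer: ∫₀ᵗ e^(-9τ)·e^(-5(t-τ)) dτ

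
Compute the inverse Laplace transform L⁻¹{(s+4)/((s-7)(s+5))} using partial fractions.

Using partial fractions, f(t) = (11e^(7t) + e^(-5t))/12

Final answer: (11e^(7t) + e^(-5t))/12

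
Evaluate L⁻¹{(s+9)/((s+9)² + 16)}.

Using frequency shift: L⁻¹{(s-a)/((s-a)² + b²)} = e^(at)cos(bt). Here a=-9, b=4

Final answer: e^(-9t)·cos(4t)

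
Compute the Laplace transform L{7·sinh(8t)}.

L{sinh(ωt)} = ω/(s² - ω²), so L{sinh(8t)} = 8/(s² - 64). Then L{7·sinh(8t)} = 7·8/(s² - 64) = 56/(s² - 64)

Final answer: 56/(s² - 64)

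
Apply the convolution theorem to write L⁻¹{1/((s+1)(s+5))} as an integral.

1/((s+1)(s+5)) = (1/(s+1))·(1/(s+5)) = L{e^(-t)}·L{e^(-5t)}. So f(t) = e^(-t)*e^(-5t) = ∫₀ᵗ e^(-τ)·e^(-5(t-τ)) dτ

Final answer: ∫₀ᵗ e^(-τ)·e^(-5(t-τ)) dτ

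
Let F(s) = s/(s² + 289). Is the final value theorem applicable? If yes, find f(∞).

The final value theorem requires all poles of sF(s) in the left half-plane. sF(s) = s²/(s² + 289) has poles at s = ±17i (imaginary axis). Theorem does NOT apply (oscillatory system).

Final answer: Not applicable (oscillatory)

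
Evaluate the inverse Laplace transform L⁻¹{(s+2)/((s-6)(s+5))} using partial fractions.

Using partial fractions, f(t) = (8e^(6t) + 3e^(-5t))/11

Final answer: (8e^(6t) + 3e^(-5t))/11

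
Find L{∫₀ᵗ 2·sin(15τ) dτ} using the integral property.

L{∫₀ᵗ f(τ)dτ} = F(s)/s with F(s) = 30/(s² + 225), so the result is (30/(s² + 225))/s = 30/(s(s² + 225))

Final answer: 30/(s(s² + 225))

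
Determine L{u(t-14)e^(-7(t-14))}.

u(t-a)f(t-a) with f(t)=e^(-7t). L{e^(-7t)} = 1/(s+7). By time shift: e^(-14s)/(s+7)

Final answer: e^(-14s)/(s+7)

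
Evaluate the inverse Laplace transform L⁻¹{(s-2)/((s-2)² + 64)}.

Using frequency shift, L⁻¹{(s-2)/((s-2)² + 64)} = e^(2t)·cos(8t)

Final answer: e^(2t)·cos(8t)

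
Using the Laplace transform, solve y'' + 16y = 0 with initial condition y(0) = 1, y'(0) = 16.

L{y''} + 16L{y} = 0. s²Y - s - 16 + 16Y = 0. Y(s² + 16) = s + 16. Y = (s + 16)/(s² + 16). Inverting: y(t) = cos(4t) + 4sin(4t)

Final answer: y(t) = cos(4t) + 4sin(4t)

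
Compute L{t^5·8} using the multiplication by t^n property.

L{8} = 8/s. d^1/ds^1[1/s] = -1/s². d^2/ds^2[1/s] = 2/s^3. d^3/ds^3[1/s] = -6/s^4. d^4/ds^4[1/s] = 24/s^5. d^5/ds^5[1/s] = -120/s^6. So L{t^5} = (-1)^{5}·-120/s^6 = 120/s^6. Then L{t^5·8} = 8·120/s^6 = 960/s^6

Final answer: 960/s^6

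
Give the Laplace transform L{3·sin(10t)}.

L{sin(ωt)} = ω/(s² + ω²), so L{sin(10t)} = 10/(s² + 100). Then L{3·sin(10t)} = 3·10/(s² + 100) = 30/(s² + 100)

Final answer: 30/(s² + 100)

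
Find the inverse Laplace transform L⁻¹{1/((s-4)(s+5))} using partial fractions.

Decompose: A/(s-4) + B/(s+5). A = 1/9, B = -1/9. f(t) = (e^(4t) - e^(-5t))/9

Final answer: (e^(4t) - e^(-5t))/9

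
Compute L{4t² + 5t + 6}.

L{4t² + 5t + 6} = 4·2/s³ + 5/s² + 6/s = 8/s³ + 5/s² + 6/s

Final answer: 8/s³ + 5/s² + 6/s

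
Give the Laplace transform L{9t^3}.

L{9t^3} = 9 · L{t^3} = 9 · 6/s^4 = 54/s^4

Final answer: 54/s^4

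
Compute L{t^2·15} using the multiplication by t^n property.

L{15} = 15/s. d^1/ds^1[1/s] = -1/s². d^2/ds^2[1/s] = 2/s^3. So L{t^2} = (-1)^{2}·2/s^3 = 2/s^3. Then L{t^2·15} = 15·2/s^3 = 30/s^3

Final answer: 30/s^3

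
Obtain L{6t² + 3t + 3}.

L{6t² + 3t + 3} = 6·2/s³ + 3/s² + 3/s = 12/s³ + 3/s² + 3/s

Final answer: 12/s³ + 3/s² + 3/s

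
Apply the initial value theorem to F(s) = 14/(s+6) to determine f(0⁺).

f(0⁺) = lim_{s→∞} s·14/(s+6) = lim_{s→∞} 14s/(s+6) = 14

Final answer: 14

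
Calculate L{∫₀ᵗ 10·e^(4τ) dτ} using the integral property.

L{∫₀ᵗ f(τ)dτ} = F(s)/s with F(s) = 10/(s-4), so L{∫₀ᵗ 10·e^(4τ) dτ} = 10/(s(s-4))

Final answer: 10/(s(s-4))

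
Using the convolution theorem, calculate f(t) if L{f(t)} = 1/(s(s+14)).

1/(s(s+14)) = (1/s)·(1/(s+14)) = L{1}·L{e^(-14t)}. By convolution, f(t) = 1*e^(-14t) = ∫₀ᵗ 1·e^(-14τ) dτ = (1 - e^(-14t))/14

Final answer: (1 - e^(-14t))/14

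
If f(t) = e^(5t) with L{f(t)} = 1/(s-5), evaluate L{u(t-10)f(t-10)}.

Time shift theorem: L{u(t-a)f(t-a)} = e^(-as)F(s). Here a=10, F(s) = 1/(s-5), so L{u(t-10)f(t-10)} = e^(-10s)·1/(s-5)

Final answer: e^(-10s)·1/(s-5)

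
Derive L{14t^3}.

L{t^n} = n!/s^(n+1). So L{14t^3} = 14·3!/s^4 = 84/s^4

Final answer: 84/s^4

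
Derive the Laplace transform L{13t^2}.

L{13t^2} = 13 · L{t^2} = 13 · 2/s^3 = 26/s^3

Final answer: 26/s^3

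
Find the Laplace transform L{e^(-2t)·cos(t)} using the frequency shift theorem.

Frequency shift: L{e^(at)f(t)} = F(s-a). L{e^(-2t)·cos(t)} = (s+2)/((s+2)² + 1)

Final answer: (s+2)/((s+2)² + 1)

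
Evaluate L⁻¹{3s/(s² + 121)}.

This is the form c·s/(s² + a²) with a = 11, c = 3. L⁻¹ = 3·cos(11t)

Final answer: 3·cos(11t)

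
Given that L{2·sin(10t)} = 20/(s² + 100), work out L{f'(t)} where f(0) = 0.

L{f'(t)} = s·F(s) - f(0) = s·20/(s² + 100) - 0 = 20s/(s² + 100)

Final answer: 20s/(s² + 100)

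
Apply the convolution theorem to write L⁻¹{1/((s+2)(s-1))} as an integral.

1/((s+2)(s-1)) = (1/(s+2))·(1/(s-1)) = L{e^(-2t)}·L{e^t}. So f(t) = e^(-2t)*e^t = ∫₀ᵗ e^(-2τ)·e^(t-τ) dτ

Final answer: ∫₀ᵗ e^(-2τ)·e^(t-τ) dτ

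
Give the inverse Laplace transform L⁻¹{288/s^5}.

L⁻¹{n!/s^(n+1)} = t^n with n=4. So L⁻¹{24/s^5} = t^4, and L⁻¹{288/s^5} = (288/24)·t^4 = 12·t^4

Final answer: 12·t^4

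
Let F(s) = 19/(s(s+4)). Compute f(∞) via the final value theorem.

f(∞) = lim_{s→0} s·19/(s(s+4)) = lim_{s→0} 19/(s+4) = 19/4 = 19/4

Final answer: 19/4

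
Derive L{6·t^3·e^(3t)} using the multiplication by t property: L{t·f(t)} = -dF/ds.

Using L{t^n·e^(at)} = n!/(s-a)^(n+1), L{t^3·e^(3t)} = 6/(s-3)^4, so L{6·t^3·e^(3t)} = 6·6/(s-3)^4 = 36/(s-3)^4

Final answer: 36/(s-3)^4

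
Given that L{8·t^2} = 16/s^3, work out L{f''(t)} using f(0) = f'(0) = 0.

L{f''(t)} = s²F(s) - sf(0) - f'(0) = s²·16/s^3 - 0 - 0 = 16/s

Final answer: 16/s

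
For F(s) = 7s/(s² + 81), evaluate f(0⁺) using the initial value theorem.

f(0⁺) = lim_{s→∞} s·7s/(s² + 81) = lim_{s→∞} 7s²/(s² + 81) = 7

Final answer: 7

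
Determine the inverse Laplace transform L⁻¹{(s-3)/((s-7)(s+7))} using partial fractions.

Using partial fractions, f(t) = (4e^(7t) + 10e^(-7t))/14

Final answer: (4e^(7t) + 10e^(-7t))/14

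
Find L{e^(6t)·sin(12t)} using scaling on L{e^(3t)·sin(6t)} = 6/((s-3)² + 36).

Scaling with a=2: L{e^(6t)·sin(12t)} = (1/2) · 6/((s/2-3)² + 36). Simplifying: 12/((s-6)² + 144)

Final answer: 12/((s-6)² + 144)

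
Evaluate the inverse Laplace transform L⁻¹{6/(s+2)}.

L⁻¹{1/(s-a)} = e^(at), so L⁻¹{1/(s+2)} = e^(-2t), and L⁻¹{6/(s+2)} = 6·e^(-2t)

Final answer: 6·e^(-2t)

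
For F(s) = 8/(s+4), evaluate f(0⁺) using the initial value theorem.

f(0⁺) = lim_{s→∞} s·8/(s+4) = lim_{s→∞} 8s/(s+4) = 8

Final answer: 8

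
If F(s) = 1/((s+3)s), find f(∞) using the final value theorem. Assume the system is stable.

f(∞) = lim_{s→0} sF(s) = lim_{s→0} 1/(s+3) = 1/3

Final answer: 1/3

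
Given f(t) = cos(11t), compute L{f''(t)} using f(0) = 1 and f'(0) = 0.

F(s) = s/(s² + 121). L{f''(t)} = s²F(s) - sf(0) - f'(0) = s³/(s² + 121) - s = (s³ - s(s² + 121))/(s² + 121) = -121s/(s² + 121)

Final answer: -121s/(s² + 121)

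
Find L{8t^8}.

L{t^n} = n!/s^(n+1). So L{8t^8} = 8·8!/s^9 = 322560/s^9

Final answer: 322560/s^9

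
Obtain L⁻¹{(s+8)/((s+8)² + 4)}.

Using frequency shift: L⁻¹{(s-a)/((s-a)² + b²)} = e^(at)cos(bt). Here a=-8, b=2

Final answer: e^(-8t)·cos(2t)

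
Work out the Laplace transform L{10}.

L{10} = 10 · L{1} = 10/s

Final answer: 10/s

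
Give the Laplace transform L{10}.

L{10} = 10 · L{1} = 10/s

Final answer: 10/s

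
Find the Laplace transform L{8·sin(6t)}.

L{sin(ωt)} = ω/(s² + ω²), so L{sin(6t)} = 6/(s² + 36). Then L{8·sin(6t)} = 8·6/(s² + 36) = 48/(s² + 36)

Final answer: 48/(s² + 36)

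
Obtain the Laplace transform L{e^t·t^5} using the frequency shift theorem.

L{e^(at)·t^n} = n!/(s-a)^(n+1), so L{e^t·t^5} = 120/(s-1)^6

Final answer: 120/(s-1)^6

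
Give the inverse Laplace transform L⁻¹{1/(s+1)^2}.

L⁻¹{n!/(s-a)^(n+1)} = t^n·e^(at), so L⁻¹{1/(s+1)^2} = t·e^(-t)

Final answer: t·e^(-t)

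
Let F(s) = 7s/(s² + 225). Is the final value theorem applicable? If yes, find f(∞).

The final value theorem requires all poles of sF(s) in the left half-plane. sF(s) = 7s²/(s² + 225) has poles at s = ±15i (imaginary axis). Theorem does NOT apply (oscillatory system).

Final answer: Not applicable (oscillatory)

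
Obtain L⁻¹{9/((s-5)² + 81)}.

Form: b/((s-a)² + b²) → e^(at)sin(bt). With a=5, b=9

Final answer: e^(5t)·sin(9t)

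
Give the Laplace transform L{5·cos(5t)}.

L{cos(ωt)} = s/(s² + ω²), so L{cos(5t)} = s/(s² + 25). Then L{5·cos(5t)} = 5·s/(s² + 25) = 5s/(s² + 25)

Final answer: 5s/(s² + 25)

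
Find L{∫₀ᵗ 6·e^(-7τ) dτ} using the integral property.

L{∫₀ᵗ f(τ)dτ} = F(s)/s with F(s) = 6/(s+7), so L{∫₀ᵗ 6·e^(-7τ) dτ} = 6/(s(s+7))

Final answer: 6/(s(s+7))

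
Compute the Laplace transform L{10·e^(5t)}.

L{e^(at)} = 1/(s-a), so L{e^(5t)} = 1/(s-5). Then L{10·e^(5t)} = 10/(s-5)

Final answer: 10/(s-5)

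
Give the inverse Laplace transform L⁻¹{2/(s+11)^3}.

L⁻¹{n!/(s-a)^(n+1)} = t^n·e^(at) with n=2, a=-11. So L⁻¹{2/(s+11)^3} = t^2·e^(-11t)

Final answer: t^2·e^(-11t)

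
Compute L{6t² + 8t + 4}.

L{6t² + 8t + 4} = 6·2/s³ + 8/s² + 4/s = 12/s³ + 8/s² + 4/s

Final answer: 12/s³ + 8/s² + 4/s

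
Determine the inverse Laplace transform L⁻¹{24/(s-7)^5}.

L⁻¹{n!/(s-a)^(n+1)} = t^n·e^(at), so L⁻¹{24/(s-7)^5} = t^4·e^(7t)

Final answer: t^4·e^(7t)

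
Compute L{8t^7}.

L{t^n} = n!/s^(n+1). So L{8t^7} = 8·7!/s^8 = 40320/s^8

Final answer: 40320/s^8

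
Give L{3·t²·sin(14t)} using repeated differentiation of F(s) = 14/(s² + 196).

F(s) = 14/(s² + 196). F'(s) = -28s/(s² + 196)². F''(s) = -28(196 - 3s²)/(s² + 196)³ = (84s² - 5488)/(s² + 196)³. So L{t²·sin(14t)} = (-1)² F''(s) = (84s² - 5488)/(s² + 196)³. Then L{3·t²·sin(14t)} = 3·(84s² - 5488)/(s² + 196)³ = (252s² - 16464)/(s² + 196)³

Final answer: (252s² - 16464)/(s² + 196)³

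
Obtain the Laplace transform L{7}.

L{7} = 7 · L{1} = 7/s

Final answer: 7/s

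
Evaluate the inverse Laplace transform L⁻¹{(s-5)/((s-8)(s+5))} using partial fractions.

Using partial fractions, f(t) = (3e^(8t) + 10e^(-5t))/13

Final answer: (3e^(8t) + 10e^(-5t))/13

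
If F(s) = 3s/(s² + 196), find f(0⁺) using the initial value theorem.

f(0⁺) = lim_{s→∞} s·3s/(s² + 196) = lim_{s→∞} 3s²/(s² + 196) = 3

Final answer: 3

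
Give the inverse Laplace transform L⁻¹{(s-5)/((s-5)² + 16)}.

Using frequency shift, L⁻¹{(s-5)/((s-5)² + 16)} = e^(5t)·cos(4t)

Final answer: e^(5t)·cos(4t)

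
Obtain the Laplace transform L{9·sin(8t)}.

L{sin(ωt)} = ω/(s² + ω²), so L{sin(8t)} = 8/(s² + 64). Then L{9·sin(8t)} = 9·8/(s² + 64) = 72/(s² + 64)

Final answer: 72/(s² + 64)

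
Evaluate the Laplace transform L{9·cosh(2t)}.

L{cosh(ωt)} = s/(s² - ω²), so L{cosh(2t)} = s/(s² - 4). Then L{9·cosh(2t)} = 9·s/(s² - 4) = 9s/(s² - 4)

Final answer: 9s/(s² - 4)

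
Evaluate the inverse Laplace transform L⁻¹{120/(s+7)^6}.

L⁻¹{n!/(s-a)^(n+1)} = t^n·e^(at), so L⁻¹{120/(s+7)^6} = t^5·e^(-7t)

Final answer: t^5·e^(-7t)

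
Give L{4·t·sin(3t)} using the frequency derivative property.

L{sin(3t)} = 3/(s² + 9). By L{t·f(t)} = -F'(s): -d/ds[3/(s² + 9)] = -(3)·(-2s)/(s² + 9)² = 6s/(s² + 9)². Then L{4·t·sin(3t)} = 4·6s/(s² + 9)² = 24s/(s² + 9)²

Final answer: 24s/(s² + 9)²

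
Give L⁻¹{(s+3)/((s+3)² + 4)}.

Using frequency shift: L⁻¹{(s-a)/((s-a)² + b²)} = e^(at)cos(bt). Here a=-3, b=2

Final answer: e^(-3t)·cos(2t)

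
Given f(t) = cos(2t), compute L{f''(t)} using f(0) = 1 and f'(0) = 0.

F(s) = s/(s² + 4). L{f''(t)} = s²F(s) - sf(0) - f'(0) = s³/(s² + 4) - s = (s³ - s(s² + 4))/(s² + 4) = -4s/(s² + 4)

Final answer: -4s/(s² + 4)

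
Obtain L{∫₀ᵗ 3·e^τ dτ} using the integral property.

L{∫₀ᵗ f(τ)dτ} = F(s)/s with F(s) = 3/(s-1), so L{∫₀ᵗ 3·e^τ dτ} = 3/(s(s-1))

Final answer: 3/(s(s-1))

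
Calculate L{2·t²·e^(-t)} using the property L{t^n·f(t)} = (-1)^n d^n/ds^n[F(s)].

L{e^(-t)} = 1/(s+1). d/ds[1/(s+1)] = -1/(s+1)². d²/ds²[1/(s+1)] = 2/(s+1)³. So L{t²·e^(-t)} = (-1)² · 2/(s+1)³ = 2/(s+1)³. Then L{2·t²·e^(-t)} = 2·2/(s+1)³ = 4/(s+1)³

Final answer: 4/(s+1)³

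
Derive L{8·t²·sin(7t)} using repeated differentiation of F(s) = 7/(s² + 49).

F(s) = 7/(s² + 49). F'(s) = -14s/(s² + 49)². F''(s) = -14(49 - 3s²)/(s² + 49)³ = (42s² - 686)/(s² + 49)³. So L{t²·sin(7t)} = (-1)² F''(s) = (42s² - 686)/(s² + 49)³. Then L{8·t²·sin(7t)} = 8·(42s² - 686)/(s² + 49)³ = (336s² - 5488)/(s² + 49)³

Final answer: (336s² - 5488)/(s² + 49)³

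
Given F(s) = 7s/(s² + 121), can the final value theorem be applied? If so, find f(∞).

The final value theorem requires all poles of sF(s) in the left half-plane. sF(s) = 7s²/(s² + 121) has poles at s = ±11i (imaginary axis). Theorem does NOT apply (oscillatory system).

Final answer: Not applicable (oscillatory)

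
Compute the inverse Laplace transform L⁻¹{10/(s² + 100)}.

L⁻¹{10/(s² + 100)} = sin(10t)

Final answer: sin(10t)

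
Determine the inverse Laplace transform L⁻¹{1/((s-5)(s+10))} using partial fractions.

Decompose: A/(s-5) + B/(s+10). A = 1/15, B = -1/15. f(t) = (e^(5t) - e^(-10t))/15

Final answer: (e^(5t) - e^(-10t))/15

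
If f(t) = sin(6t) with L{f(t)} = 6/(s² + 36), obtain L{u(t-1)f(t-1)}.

Time shift theorem: L{u(t-a)f(t-a)} = e^(-as)F(s). Here a=1, F(s) = 6/(s² + 36), so L{u(t-1)f(t-1)} = e^(-s)·6/(s² + 36)

Final answer: e^(-s)·6/(s² + 36)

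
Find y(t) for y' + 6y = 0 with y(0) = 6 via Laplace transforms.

L{y'} + 6L{y} = 0. sY - 6 + 6Y = 0. Y(s+6) = 6. Y = 6/(s+6)

Final answer: y(t) = 6e^(-6t)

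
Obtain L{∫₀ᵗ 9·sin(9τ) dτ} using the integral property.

L{∫₀ᵗ f(τ)dτ} = F(s)/s with F(s) = 81/(s² + 81), so the result is (81/(s² + 81))/s = 81/(s(s² + 81))

Final answer: 81/(s(s² + 81))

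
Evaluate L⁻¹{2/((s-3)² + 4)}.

Form: b/((s-a)² + b²) → e^(at)sin(bt). With a=3, b=2

Final answer: e^(3t)·sin(2t)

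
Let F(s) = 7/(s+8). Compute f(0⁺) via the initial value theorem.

f(0⁺) = lim_{s→∞} s·7/(s+8) = lim_{s→∞} 7s/(s+8) = 7

Final answer: 7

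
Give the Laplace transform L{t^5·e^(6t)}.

L{t^n·e^(at)} = n!/(s-a)^(n+1), so L{t^5·e^(6t)} = 120/(s-6)^6

Final answer: 120/(s-6)^6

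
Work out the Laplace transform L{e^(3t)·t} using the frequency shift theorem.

L{e^(at)·t^n} = n!/(s-a)^(n+1), so L{e^(3t)·t} = 1/(s-3)^2

Final answer: 1/(s-3)^2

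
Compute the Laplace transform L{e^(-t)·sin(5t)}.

L{e^(at)·sin(ωt)} = ω/((s-a)² + ω²), so L{e^(-t)·sin(5t)} = 5/((s+1)² + 25)

Final answer: 5/((s+1)² + 25)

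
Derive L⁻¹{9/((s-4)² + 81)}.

Form: b/((s-a)² + b²) → e^(at)sin(bt). With a=4, b=9

Final answer: e^(4t)·sin(9t)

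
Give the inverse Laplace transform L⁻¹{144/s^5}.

L⁻¹{n!/s^(n+1)} = t^n with n=4. So L⁻¹{24/s^5} = t^4, and L⁻¹{144/s^5} = (144/24)·t^4 = 6·t^4

Final answer: 6·t^4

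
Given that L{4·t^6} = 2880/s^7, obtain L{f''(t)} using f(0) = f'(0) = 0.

L{f''(t)} = s²F(s) - sf(0) - f'(0) = s²·2880/s^7 - 0 - 0 = 2880/s^5

Final answer: 2880/s^5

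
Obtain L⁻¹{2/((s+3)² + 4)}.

Form: b/((s-a)² + b²) → e^(at)sin(bt). With a=-3, b=2

Final answer: e^(-3t)·sin(2t)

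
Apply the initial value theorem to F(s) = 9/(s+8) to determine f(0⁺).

f(0⁺) = lim_{s→∞} s·9/(s+8) = lim_{s→∞} 9s/(s+8) = 9

Final answer: 9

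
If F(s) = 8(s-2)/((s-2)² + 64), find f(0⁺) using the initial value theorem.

f(0⁺) = lim_{s→∞} sF(s) = lim_{s→∞} 8s(s-2)/((s-2)² + 64) = 8

Final answer: 8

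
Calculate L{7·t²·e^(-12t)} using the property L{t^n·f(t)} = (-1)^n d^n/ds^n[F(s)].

L{e^(-12t)} = 1/(s+12). d/ds[1/(s+12)] = -1/(s+12)². d²/ds²[1/(s+12)] = 2/(s+12)³. So L{t²·e^(-12t)} = (-1)² · 2/(s+12)³ = 2/(s+12)³. Then L{7·t²·e^(-12t)} = 7·2/(s+12)³ = 14/(s+12)³

Final answer: 14/(s+12)³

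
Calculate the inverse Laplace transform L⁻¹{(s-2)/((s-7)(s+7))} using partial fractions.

Using partial fractions, f(t) = (5e^(7t) + 9e^(-7t))/14

Final answer: (5e^(7t) + 9e^(-7t))/14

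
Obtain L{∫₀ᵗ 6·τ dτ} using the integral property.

L{∫₀ᵗ f(τ)dτ} = F(s)/s with f(t) = 6t. F(s) = 6/s^2, so L{∫₀ᵗ 6·τ dτ} = (6/s^2)/s = 6/s^3. (Check: ∫₀ᵗ 6·τ dτ = 6t^2/2.)

Final answer: 6/s^3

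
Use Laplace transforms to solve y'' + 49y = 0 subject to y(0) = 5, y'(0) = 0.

L{y''} + 49L{y} = 0. s²Y - 5s - 0 + 49Y = 0. Y(s² + 49) = 5s. Y = (5s)/(s² + 49). Inverting: y(t) = 5cos(7t)

Final answer: y(t) = 5cos(7t)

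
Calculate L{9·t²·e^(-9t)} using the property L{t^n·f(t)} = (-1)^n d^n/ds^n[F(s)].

L{e^(-9t)} = 1/(s+9). d/ds[1/(s+9)] = -1/(s+9)². d²/ds²[1/(s+9)] = 2/(s+9)³. So L{t²·e^(-9t)} = (-1)² · 2/(s+9)³ = 2/(s+9)³. Then L{9·t²·e^(-9t)} = 9·2/(s+9)³ = 18/(s+9)³

Final answer: 18/(s+9)³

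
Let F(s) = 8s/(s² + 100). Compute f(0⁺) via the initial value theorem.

f(0⁺) = lim_{s→∞} s·8s/(s² + 100) = lim_{s→∞} 8s²/(s² + 100) = 8

Final answer: 8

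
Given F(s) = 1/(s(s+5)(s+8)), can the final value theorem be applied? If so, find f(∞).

Poles of sF(s) = 1/((s+5)(s+8)) are at s = -5 and s = -8, both in the left half-plane. Theorem applies. f(∞) = lim_{s→0} sF(s) = 1/(5·8) = 1/40

Final answer: 1/40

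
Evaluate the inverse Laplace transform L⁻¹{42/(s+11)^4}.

L⁻¹{n!/(s-a)^(n+1)} = t^n·e^(at) with n=3, a=-11. So L⁻¹{6/(s+11)^4} = t^3·e^(-11t), and L⁻¹{42/(s+11)^4} = (42/6)·t^3·e^(-11t) = 7·t^3·e^(-11t)

Final answer: 7·t^3·e^(-11t)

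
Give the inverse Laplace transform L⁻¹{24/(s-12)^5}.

L⁻¹{n!/(s-a)^(n+1)} = t^n·e^(at), so L⁻¹{24/(s-12)^5} = t^4·e^(12t)

Final answer: t^4·e^(12t)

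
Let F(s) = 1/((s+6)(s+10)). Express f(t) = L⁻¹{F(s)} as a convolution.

1/((s+6)(s+10)) = (1/(s+6))·(1/(s+10)) = L{e^(-6t)}·L{e^(-10t)}. So f(t) = e^(-6t)*e^(-10t) = ∫₀ᵗ e^(-6τ)·e^(-10(t-τ)) dτ

Final answer: ∫₀ᵗ e^(-6τ)·e^(-10(t-τ)) dτ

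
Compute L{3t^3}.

L{t^n} = n!/s^(n+1). So L{3t^3} = 3·3!/s^4 = 18/s^4

Final answer: 18/s^4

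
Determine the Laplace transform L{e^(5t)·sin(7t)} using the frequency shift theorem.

Frequency shift: L{e^(at)f(t)} = F(s-a). L{e^(5t)·sin(7t)} = 7/((s-5)² + 49)

Final answer: 7/((s-5)² + 49)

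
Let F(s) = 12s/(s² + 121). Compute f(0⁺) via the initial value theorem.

f(0⁺) = lim_{s→∞} s·12s/(s² + 121) = lim_{s→∞} 12s²/(s² + 121) = 12

Final answer: 12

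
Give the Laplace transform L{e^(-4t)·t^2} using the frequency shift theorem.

L{e^(at)·t^n} = n!/(s-a)^(n+1), so L{e^(-4t)·t^2} = 2/(s+4)^3

Final answer: 2/(s+4)^3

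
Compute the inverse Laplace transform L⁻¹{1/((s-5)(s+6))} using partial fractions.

Decompose: A/(s-5) + B/(s+6). A = 1/11, B = -1/11. f(t) = (e^(5t) - e^(-6t))/11

Final answer: (e^(5t) - e^(-6t))/11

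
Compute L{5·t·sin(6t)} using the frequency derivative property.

L{sin(6t)} = 6/(s² + 36). By L{t·f(t)} = -F'(s): -d/ds[6/(s² + 36)] = -(6)·(-2s)/(s² + 36)² = 12s/(s² + 36)². Then L{5·t·sin(6t)} = 5·12s/(s² + 36)² = 60s/(s² + 36)²

Final answer: 60s/(s² + 36)²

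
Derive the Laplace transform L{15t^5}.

L{15t^5} = 15 · L{t^5} = 15 · 120/s^6 = 1800/s^6

Final answer: 1800/s^6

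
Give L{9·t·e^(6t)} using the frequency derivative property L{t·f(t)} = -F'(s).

L{e^(6t)} = 1/(s-6). By frequency derivative: L{t·e^(6t)} = -d/ds[1/(s-6)] = -(-1)/(s-6)² = 1/(s-6)². Then L{9·t·e^(6t)} = 9·1/(s-6)² = 9/(s-6)²

Final answer: 9/(s-6)²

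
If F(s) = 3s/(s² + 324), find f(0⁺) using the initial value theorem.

f(0⁺) = lim_{s→∞} s·3s/(s² + 324) = lim_{s→∞} 3s²/(s² + 324) = 3

Final answer: 3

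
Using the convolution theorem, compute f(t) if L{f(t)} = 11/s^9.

11/s^9 = (11/s)·(1/s^8) = L{11}·L{t^7/5040}. By convolution, f(t) = 11*t^7/5040 = ∫₀ᵗ 11·τ^7/5040 dτ = 11·t^8/40320

Final answer: 11·t^8/40320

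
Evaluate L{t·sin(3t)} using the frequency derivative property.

L{sin(3t)} = 3/(s² + 9). By L{t·f(t)} = -F'(s): -d/ds[3/(s² + 9)] = -(3)·(-2s)/(s² + 9)² = 6s/(s² + 9)²

Final answer: 6s/(s² + 9)²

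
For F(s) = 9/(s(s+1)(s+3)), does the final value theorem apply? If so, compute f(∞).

Poles of sF(s) = 9/((s+1)(s+3)) are at s = -1 and s = -3, both in the left half-plane. Theorem applies. f(∞) = lim_{s→0} sF(s) = 9/(1·3) = 3

Final answer: 3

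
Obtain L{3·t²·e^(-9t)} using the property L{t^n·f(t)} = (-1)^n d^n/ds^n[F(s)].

L{e^(-9t)} = 1/(s+9). d/ds[1/(s+9)] = -1/(s+9)². d²/ds²[1/(s+9)] = 2/(s+9)³. So L{t²·e^(-9t)} = (-1)² · 2/(s+9)³ = 2/(s+9)³. Then L{3·t²·e^(-9t)} = 3·2/(s+9)³ = 6/(s+9)³

Final answer: 6/(s+9)³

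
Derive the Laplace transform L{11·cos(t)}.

L{cos(ωt)} = s/(s² + ω²), so L{cos(t)} = s/(s² + 1). Then L{11·cos(t)} = 11·s/(s² + 1) = 11s/(s² + 1)

Final answer: 11s/(s² + 1)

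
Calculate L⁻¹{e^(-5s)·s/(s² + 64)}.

L⁻¹{s/(s² + 64)} = cos(8t). By the time shift theorem, L⁻¹{e^(-as)F(s)} = u(t-a)f(t-a) with a=5, so L⁻¹{e^(-5s)·s/(s² + 64)} = u(t-5)·cos(8(t-5))

Final answer: u(t-5)·cos(8(t-5))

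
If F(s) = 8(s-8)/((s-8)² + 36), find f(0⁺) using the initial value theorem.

f(0⁺) = lim_{s→∞} sF(s) = lim_{s→∞} 8s(s-8)/((s-8)² + 36) = 8

Final answer: 8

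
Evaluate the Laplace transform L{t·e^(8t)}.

L{t^n·e^(at)} = n!/(s-a)^(n+1), so L{t·e^(8t)} = 1/(s-8)^2

Final answer: 1/(s-8)^2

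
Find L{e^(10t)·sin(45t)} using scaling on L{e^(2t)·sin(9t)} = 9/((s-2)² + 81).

Scaling with a=5: L{e^(10t)·sin(45t)} = (1/5) · 9/((s/5-2)² + 81). Simplifying: 45/((s-10)² + 2025)

Final answer: 45/((s-10)² + 2025)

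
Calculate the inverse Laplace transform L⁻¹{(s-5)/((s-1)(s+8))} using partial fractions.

Using partial fractions, f(t) = (-4e^t + 13e^(-8t))/9

Final answer: (-4e^t + 13e^(-8t))/9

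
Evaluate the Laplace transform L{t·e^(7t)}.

L{t^n·e^(at)} = n!/(s-a)^(n+1), so L{t·e^(7t)} = 1/(s-7)^2

Final answer: 1/(s-7)^2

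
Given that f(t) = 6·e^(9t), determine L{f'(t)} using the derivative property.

f(0) = 6, F(s) = 6/(s-9). L{f'(t)} = s·F(s) - f(0) = 6s/(s-9) - 6 = (6s - 6(s-9))/(s-9) = 54/(s-9)

Final answer: 54/(s-9)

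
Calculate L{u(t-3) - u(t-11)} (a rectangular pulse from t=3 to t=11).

L{u(t-a)} = e^(-as)/s. L{u(t-3) - u(t-11)} = (e^(-3s) - e^(-11s))/s

Final answer: (e^(-3s) - e^(-11s))/s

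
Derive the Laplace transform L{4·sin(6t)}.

L{sin(ωt)} = ω/(s² + ω²), so L{sin(6t)} = 6/(s² + 36). Then L{4·sin(6t)} = 4·6/(s² + 36) = 24/(s² + 36)

Final answer: 24/(s² + 36)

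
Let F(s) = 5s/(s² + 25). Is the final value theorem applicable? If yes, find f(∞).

The final value theorem requires all poles of sF(s) in the left half-plane. sF(s) = 5s²/(s² + 25) has poles at s = ±5i (imaginary axis). Theorem does NOT apply (oscillatory system).

Final answer: Not applicable (oscillatory)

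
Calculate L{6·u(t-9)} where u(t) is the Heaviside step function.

L{u(t-a)} = e^(-as)/s. Here a=9, so L{u(t-9)} = e^(-9s)/s, and L{6·u(t-9)} = 6·e^(-9s)/s

Final answer: 6·e^(-9s)/s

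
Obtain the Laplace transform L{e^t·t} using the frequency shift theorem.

L{e^(at)·t^n} = n!/(s-a)^(n+1), so L{e^t·t} = 1/(s-1)^2

Final answer: 1/(s-1)^2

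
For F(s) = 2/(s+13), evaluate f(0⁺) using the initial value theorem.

f(0⁺) = lim_{s→∞} s·2/(s+13) = lim_{s→∞} 2s/(s+13) = 2

Final answer: 2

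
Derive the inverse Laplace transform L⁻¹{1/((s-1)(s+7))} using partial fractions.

Decompose: A/(s-1) + B/(s+7). A = 1/8, B = -1/8. f(t) = (e^t - e^(-7t))/8

Final answer: (e^t - e^(-7t))/8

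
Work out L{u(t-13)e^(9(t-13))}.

u(t-a)f(t-a) with f(t)=e^(9t). L{e^(9t)} = 1/(s-9). By time shift: e^(-13s)/(s-9)

Final answer: e^(-13s)/(s-9)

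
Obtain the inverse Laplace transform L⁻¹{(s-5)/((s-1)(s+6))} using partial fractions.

Using partial fractions, f(t) = (-4e^t + 11e^(-6t))/7

Final answer: (-4e^t + 11e^(-6t))/7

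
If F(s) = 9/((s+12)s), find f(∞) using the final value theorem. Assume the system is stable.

f(∞) = lim_{s→0} sF(s) = lim_{s→0} 9/(s+12) = 3/4

Final answer: 3/4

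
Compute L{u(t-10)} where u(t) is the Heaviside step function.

L{u(t-a)} = e^(-as)/s. Here a=10, so L{u(t-10)} = e^(-10s)/s

Final answer: e^(-10s)/s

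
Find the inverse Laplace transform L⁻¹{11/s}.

L⁻¹{c/s} = c, so L⁻¹{11/s} = 11

Final answer: 11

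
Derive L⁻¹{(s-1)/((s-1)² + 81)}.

Using frequency shift: L⁻¹{(s-a)/((s-a)² + b²)} = e^(at)cos(bt). Here a=1, b=9

Final answer: e^t·cos(9t)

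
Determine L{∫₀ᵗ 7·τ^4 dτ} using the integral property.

L{∫₀ᵗ f(τ)dτ} = F(s)/s with f(t) = 7t^4. F(s) = 168/s^5, so L{∫₀ᵗ 7·τ^4 dτ} = (168/s^5)/s = 168/s^6. (Check: ∫₀ᵗ 7·τ^4 dτ = 7t^5/5.)

Final answer: 168/s^6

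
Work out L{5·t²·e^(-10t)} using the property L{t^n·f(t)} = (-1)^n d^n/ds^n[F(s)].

L{e^(-10t)} = 1/(s+10). d/ds[1/(s+10)] = -1/(s+10)². d²/ds²[1/(s+10)] = 2/(s+10)³. So L{t²·e^(-10t)} = (-1)² · 2/(s+10)³ = 2/(s+10)³. Then L{5·t²·e^(-10t)} = 5·2/(s+10)³ = 10/(s+10)³

Final answer: 10/(s+10)³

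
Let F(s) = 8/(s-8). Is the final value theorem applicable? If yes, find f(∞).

sF(s) = 8s/(s-8) has a pole at s = 8 in the right half-plane. Theorem does NOT apply (unstable system; f(t) = 8·e^(8t) grows without bound).

Final answer: Not applicable (unstable)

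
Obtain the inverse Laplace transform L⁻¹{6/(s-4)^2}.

L⁻¹{n!/(s-a)^(n+1)} = t^n·e^(at) with n=1, a=4. So L⁻¹{1/(s-4)^2} = t·e^(4t), and L⁻¹{6/(s-4)^2} = (6/1)·t·e^(4t) = 6·t·e^(4t)

Final answer: 6·t·e^(4t)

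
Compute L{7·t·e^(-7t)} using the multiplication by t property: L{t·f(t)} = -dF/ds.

Using L{t^n·e^(at)} = n!/(s-a)^(n+1), L{t·e^(-7t)} = 1/(s+7)^2, so L{7·t·e^(-7t)} = 7·1/(s+7)^2 = 7/(s+7)^2

Final answer: 7/(s+7)^2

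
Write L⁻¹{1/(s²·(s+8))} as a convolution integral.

1/(s²·(s+8)) = (1/s^2)·(1/(s+8)) = L{t}·L{e^(-8t)}. So f(t) = t*e^(-8t) = ∫₀ᵗ τ·e^(-8(t-τ)) dτ

Final answer: ∫₀ᵗ τ·e^(-8(t-τ)) dτ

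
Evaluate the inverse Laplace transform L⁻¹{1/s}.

L⁻¹{c/s} = c, so L⁻¹{1/s} = 1

Final answer: 1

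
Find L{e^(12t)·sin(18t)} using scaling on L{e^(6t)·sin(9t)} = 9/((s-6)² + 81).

Scaling with a=2: L{e^(12t)·sin(18t)} = (1/2) · 9/((s/2-6)² + 81). Simplifying: 18/((s-12)² + 324)

Final answer: 18/((s-12)² + 324)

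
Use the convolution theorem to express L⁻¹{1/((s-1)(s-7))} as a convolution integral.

1/((s-1)(s-7)) = (1/(s-1))·(1/(s-7)) = L{e^t}·L{e^(7t)}. So f(t) = e^t*e^(7t) = ∫₀ᵗ e^(τ)·e^(7(t-τ)) dτ

Final answer: ∫₀ᵗ e^(τ)·e^(7(t-τ)) dτ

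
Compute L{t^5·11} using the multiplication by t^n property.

L{11} = 11/s. d^1/ds^1[1/s] = -1/s². d^2/ds^2[1/s] = 2/s^3. d^3/ds^3[1/s] = -6/s^4. d^4/ds^4[1/s] = 24/s^5. d^5/ds^5[1/s] = -120/s^6. So L{t^5} = (-1)^{5}·-120/s^6 = 120/s^6. Then L{t^5·11} = 11·120/s^6 = 1320/s^6

Final answer: 1320/s^6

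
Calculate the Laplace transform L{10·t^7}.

L{t^n} = n!/s^(n+1), so L{t^7} = 5040/s^8. Then L{10·t^7} = 10·5040/s^8 = 50400/s^8

Final answer: 50400/s^8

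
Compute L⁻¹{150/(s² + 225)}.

This is the form c·a/(s² + a²) with a = 15, c = 10. L⁻¹ = 10·sin(15t)

Final answer: 10·sin(15t)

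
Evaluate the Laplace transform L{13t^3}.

L{13t^3} = 13 · L{t^3} = 13 · 6/s^4 = 78/s^4

Final answer: 78/s^4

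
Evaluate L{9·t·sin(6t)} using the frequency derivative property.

L{sin(6t)} = 6/(s² + 36). By L{t·f(t)} = -F'(s): -d/ds[6/(s² + 36)] = -(6)·(-2s)/(s² + 36)² = 12s/(s² + 36)². Then L{9·t·sin(6t)} = 9·12s/(s² + 36)² = 108s/(s² + 36)²

Final answer: 108s/(s² + 36)²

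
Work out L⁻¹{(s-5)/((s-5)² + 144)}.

Using frequency shift: L⁻¹{(s-a)/((s-a)² + b²)} = e^(at)cos(bt). Here a=5, b=12

Final answer: e^(5t)·cos(12t)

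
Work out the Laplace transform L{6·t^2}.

L{t^n} = n!/s^(n+1), so L{t^2} = 2/s^3. Then L{6·t^2} = 6·2/s^3 = 12/s^3

Final answer: 12/s^3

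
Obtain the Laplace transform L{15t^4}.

L{15t^4} = 15 · L{t^4} = 15 · 24/s^5 = 360/s^5

Final answer: 360/s^5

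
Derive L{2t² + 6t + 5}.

L{2t² + 6t + 5} = 2·2/s³ + 6/s² + 5/s = 4/s³ + 6/s² + 5/s

Final answer: 4/s³ + 6/s² + 5/s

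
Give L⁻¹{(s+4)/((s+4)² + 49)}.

Using frequency shift: L⁻¹{(s-a)/((s-a)² + b²)} = e^(at)cos(bt). Here a=-4, b=7

Final answer: e^(-4t)·cos(7t)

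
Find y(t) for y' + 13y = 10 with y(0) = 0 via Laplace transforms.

sY + 13Y = 10/s. Y = 10/(s(s+13)). Partial fractions: Y = 10/13/s - 10/13/(s+13)

Final answer: y(t) = 10/13(1 - e^(-13t))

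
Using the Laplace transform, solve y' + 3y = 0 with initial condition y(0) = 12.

L{y'} + 3L{y} = 0. sY - 12 + 3Y = 0. Y(s+3) = 12. Y = 12/(s+3)

Final answer: y(t) = 12e^(-3t)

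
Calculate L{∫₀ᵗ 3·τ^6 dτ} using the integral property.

L{∫₀ᵗ f(τ)dτ} = F(s)/s with f(t) = 3t^6. F(s) = 2160/s^7, so L{∫₀ᵗ 3·τ^6 dτ} = (2160/s^7)/s = 2160/s^8. (Check: ∫₀ᵗ 3·τ^6 dτ = 3t^7/7.)

Final answer: 2160/s^8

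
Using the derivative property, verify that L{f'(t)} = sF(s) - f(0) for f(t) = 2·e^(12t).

f'(t) = 24e^(12t). Direct: L{f'(t)} = 24/(s-12). Property: s·2/(s-12) - 2 = (2s - 2(s-12))/(s-12) = 24/(s-12). ✓

Final answer: 24/(s-12)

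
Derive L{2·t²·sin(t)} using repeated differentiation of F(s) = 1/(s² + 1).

F(s) = 1/(s² + 1). F'(s) = -2s/(s² + 1)². F''(s) = -2(1 - 3s²)/(s² + 1)³ = (6s² - 2)/(s² + 1)³. So L{t²·sin(t)} = (-1)² F''(s) = (6s² - 2)/(s² + 1)³. Then L{2·t²·sin(t)} = 2·(6s² - 2)/(s² + 1)³ = (12s² - 4)/(s² + 1)³

Final answer: (12s² - 4)/(s² + 1)³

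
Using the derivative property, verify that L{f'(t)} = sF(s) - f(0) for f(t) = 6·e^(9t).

f'(t) = 54e^(9t). Direct: L{f'(t)} = 54/(s-9). Property: s·6/(s-9) - 6 = (6s - 6(s-9))/(s-9) = 54/(s-9). ✓

Final answer: 54/(s-9)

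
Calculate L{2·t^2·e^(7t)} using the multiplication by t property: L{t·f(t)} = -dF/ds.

Using L{t^n·e^(at)} = n!/(s-a)^(n+1), L{t^2·e^(7t)} = 2/(s-7)^3, so L{2·t^2·e^(7t)} = 2·2/(s-7)^3 = 4/(s-7)^3

Final answer: 4/(s-7)^3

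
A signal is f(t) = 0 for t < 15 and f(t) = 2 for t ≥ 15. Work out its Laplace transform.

f(t) = 2·u(t-15). L{u(t-15)} = e^(-15s)/s, so L{f(t)} = 2·e^(-15s)/s

Final answer: 2·e^(-15s)/s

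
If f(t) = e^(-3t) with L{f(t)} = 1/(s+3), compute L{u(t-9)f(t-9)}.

Time shift theorem: L{u(t-a)f(t-a)} = e^(-as)F(s). Here a=9, F(s) = 1/(s+3), so L{u(t-9)f(t-9)} = e^(-9s)·1/(s+3)

Final answer: e^(-9s)·1/(s+3)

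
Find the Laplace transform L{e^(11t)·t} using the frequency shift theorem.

L{e^(at)·t^n} = n!/(s-a)^(n+1), so L{e^(11t)·t} = 1/(s-11)^2

Final answer: 1/(s-11)^2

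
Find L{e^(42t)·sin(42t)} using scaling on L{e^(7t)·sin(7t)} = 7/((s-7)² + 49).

Scaling with a=6: L{e^(42t)·sin(42t)} = (1/6) · 7/((s/6-7)² + 49). Simplifying: 42/((s-42)² + 1764)

Final answer: 42/((s-42)² + 1764)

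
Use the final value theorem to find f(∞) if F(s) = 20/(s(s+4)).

f(∞) = lim_{s→0} s·20/(s(s+4)) = lim_{s→0} 20/(s+4) = 20/4 = 5

Final answer: 5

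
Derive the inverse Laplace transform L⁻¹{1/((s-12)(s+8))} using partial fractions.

Decompose: A/(s-12) + B/(s+8). A = 1/20, B = -1/20. f(t) = (e^(12t) - e^(-8t))/20

Final answer: (e^(12t) - e^(-8t))/20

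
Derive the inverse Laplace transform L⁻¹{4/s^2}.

L⁻¹{n!/s^(n+1)} = t^n with n=1. So L⁻¹{1/s^2} = t, and L⁻¹{4/s^2} = (4/1)·t = 4·t

Final answer: 4·t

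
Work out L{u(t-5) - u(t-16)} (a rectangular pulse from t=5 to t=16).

L{u(t-a)} = e^(-as)/s. L{u(t-5) - u(t-16)} = (e^(-5s) - e^(-16s))/s

Final answer: (e^(-5s) - e^(-16s))/s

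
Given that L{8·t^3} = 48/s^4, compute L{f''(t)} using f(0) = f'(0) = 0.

L{f''(t)} = s²F(s) - sf(0) - f'(0) = s²·48/s^4 - 0 - 0 = 48/s^2

Final answer: 48/s^2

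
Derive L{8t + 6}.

L{8t + 6} = 8·L{t} + 6·L{1} = 8/s² + 6/s

Final answer: 8/s² + 6/s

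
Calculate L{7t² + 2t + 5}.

L{7t² + 2t + 5} = 7·2/s³ + 2/s² + 5/s = 14/s³ + 2/s² + 5/s

Final answer: 14/s³ + 2/s² + 5/s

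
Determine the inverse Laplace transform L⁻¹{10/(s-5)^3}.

L⁻¹{n!/(s-a)^(n+1)} = t^n·e^(at) with n=2, a=5. So L⁻¹{2/(s-5)^3} = t^2·e^(5t), and L⁻¹{10/(s-5)^3} = (10/2)·t^2·e^(5t) = 5·t^2·e^(5t)

Final answer: 5·t^2·e^(5t)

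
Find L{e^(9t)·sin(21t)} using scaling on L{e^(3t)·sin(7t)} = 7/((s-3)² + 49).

Scaling with a=3: L{e^(9t)·sin(21t)} = (1/3) · 7/((s/3-3)² + 49). Simplifying: 21/((s-9)² + 441)

Final answer: 21/((s-9)² + 441)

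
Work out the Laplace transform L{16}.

L{16} = 16 · L{1} = 16/s

Final answer: 16/s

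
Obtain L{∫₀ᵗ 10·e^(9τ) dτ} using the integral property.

L{∫₀ᵗ f(τ)dτ} = F(s)/s with F(s) = 10/(s-9), so L{∫₀ᵗ 10·e^(9τ) dτ} = 10/(s(s-9))

Final answer: 10/(s(s-9))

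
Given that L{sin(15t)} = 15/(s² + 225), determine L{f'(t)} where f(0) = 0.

L{f'(t)} = s·F(s) - f(0) = s·15/(s² + 225) - 0 = 15s/(s² + 225)

Final answer: 15s/(s² + 225)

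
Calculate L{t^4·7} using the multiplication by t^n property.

L{7} = 7/s. d^1/ds^1[1/s] = -1/s². d^2/ds^2[1/s] = 2/s^3. d^3/ds^3[1/s] = -6/s^4. d^4/ds^4[1/s] = 24/s^5. So L{t^4} = (-1)^{4}·24/s^5 = 24/s^5. Then L{t^4·7} = 7·24/s^5 = 168/s^5

Final answer: 168/s^5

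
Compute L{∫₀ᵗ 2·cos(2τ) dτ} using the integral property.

L{∫₀ᵗ f(τ)dτ} = F(s)/s with F(s) = 2s/(s² + 4), so the result is (2s/(s² + 4))/s = 2/(s² + 4)

Final answer: 2/(s² + 4)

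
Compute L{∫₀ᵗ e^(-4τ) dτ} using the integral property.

L{∫₀ᵗ f(τ)dτ} = F(s)/s with F(s) = 1/(s+4), so L{∫₀ᵗ e^(-4τ) dτ} = 1/(s(s+4))

Final answer: 1/(s(s+4))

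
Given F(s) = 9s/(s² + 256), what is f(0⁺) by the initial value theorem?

f(0⁺) = lim_{s→∞} s·9s/(s² + 256) = lim_{s→∞} 9s²/(s² + 256) = 9

Final answer: 9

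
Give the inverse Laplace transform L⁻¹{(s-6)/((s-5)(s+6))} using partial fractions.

Using partial fractions, f(t) = (-e^(5t) + 12e^(-6t))/11

Final answer: (-e^(5t) + 12e^(-6t))/11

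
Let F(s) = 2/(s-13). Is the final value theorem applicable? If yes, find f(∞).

sF(s) = 2s/(s-13) has a pole at s = 13 in the right half-plane. Theorem does NOT apply (unstable system; f(t) = 2·e^(13t) grows without bound).

Final answer: Not applicable (unstable)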